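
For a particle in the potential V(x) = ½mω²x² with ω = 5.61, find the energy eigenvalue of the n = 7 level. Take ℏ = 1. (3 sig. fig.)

E = 42.1

The oscillator eigenvalues are E_n = ℏω(n + ½), so E_7 = 5.61 × 7.5 = 42.08.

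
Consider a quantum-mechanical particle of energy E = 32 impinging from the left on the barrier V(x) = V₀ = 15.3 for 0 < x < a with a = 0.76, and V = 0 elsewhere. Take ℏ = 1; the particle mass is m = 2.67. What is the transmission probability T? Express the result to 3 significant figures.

T = 0.938

Above the barrier the interior wavenumber is k₂ = √(2m(E − V₀))/ℏ = 9.443, giving phase k₂a = 7.177.
Matching at both interfaces gives T⁻¹ = 1 + V₀² sin²(k₂a) / [4E(E − V₀)] = 1.067, hence T = 0.938.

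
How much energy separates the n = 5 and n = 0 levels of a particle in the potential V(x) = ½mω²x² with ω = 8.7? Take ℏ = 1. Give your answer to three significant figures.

E_n = ℏω(n + ½), so ΔE = (5 − 0) ℏω = 5 × 8.7 = 43.50.

ΔE = 43.5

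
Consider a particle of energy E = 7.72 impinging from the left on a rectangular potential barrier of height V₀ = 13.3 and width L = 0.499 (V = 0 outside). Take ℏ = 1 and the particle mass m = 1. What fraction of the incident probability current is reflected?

R = 0.870

Since E < V₀ the interior solution is evanescent with decay constant κ = √(2m(V₀ − E))/ℏ = 3.341.
κL = 1.667, sinh(κL) = 2.554.
The exact tunnelling result is T⁻¹ = 1 + V₀² sinh²(κL) / [4E(V₀ − E)] = 7.695, so T = 0.130.
R = 1 − T = 0.870.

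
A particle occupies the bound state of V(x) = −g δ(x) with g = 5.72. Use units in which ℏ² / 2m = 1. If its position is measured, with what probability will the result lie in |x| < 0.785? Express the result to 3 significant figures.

P = 0.989

The normalised bound state is ψ = √κ e^{−κ|x|} with κ = mg/ℏ² = 2.860.
P(|x| < d) = ∫_{−d}^{d} κ e^{−2κ|x|} dx = 1 − e^{−2κd} = 1 − e^{−4.490} = 0.9888.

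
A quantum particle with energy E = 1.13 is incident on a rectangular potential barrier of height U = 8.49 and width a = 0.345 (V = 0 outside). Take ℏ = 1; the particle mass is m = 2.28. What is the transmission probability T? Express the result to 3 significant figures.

E < U: inside the barrier ψ ∝ e^{±κx} with κ = √(2m(U − E))/ℏ = 5.793.
κa = 1.999, sinh(κa) = 3.622.
The exact tunnelling result is T⁻¹ = 1 + U² sinh²(κa) / [4E(U − E)] = 29.42, so T = 0.0340.

T = 0.0340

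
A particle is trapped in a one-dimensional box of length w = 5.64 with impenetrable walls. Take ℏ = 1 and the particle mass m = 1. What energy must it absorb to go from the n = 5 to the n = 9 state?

ΔE = 8.69

E_n = n²π²ℏ²/(2mw²), so ΔE = (9² − 5²) π²ℏ²/(2mw²).
ΔE = 56 × π² / (2 × 1 × 5.64²) = 8.688.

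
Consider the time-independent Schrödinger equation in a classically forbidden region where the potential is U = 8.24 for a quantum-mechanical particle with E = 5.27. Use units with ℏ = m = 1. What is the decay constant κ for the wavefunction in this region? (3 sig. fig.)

Since E < U the TISE in this region is ψ'' = κ²ψ with κ = √(2m(U − E))/ℏ.
κ = √(2 × 1 × 2.97) = 2.437.

κ = 2.44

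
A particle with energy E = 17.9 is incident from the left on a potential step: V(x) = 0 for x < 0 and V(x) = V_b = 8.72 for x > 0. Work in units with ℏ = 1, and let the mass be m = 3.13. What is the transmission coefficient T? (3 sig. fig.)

The wavenumbers are k₁ = √(2mE)/ℏ = 10.59 on the left and k₂ = √(2m(E − V_b))/ℏ = 7.581 on the right.
Matching ψ and ψ′ at x = 0 gives r = (k₁ − k₂)/(k₁ + k₂), so R = r² = 0.02736 and T = 1 − R = 0.9726.

T = 0.973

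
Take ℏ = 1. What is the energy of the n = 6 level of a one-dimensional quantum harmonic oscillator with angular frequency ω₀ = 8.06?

Using E_n = (n + ½)ℏω₀: E_6 = 6.5 × 8.06 = 52.39.

E = 52.4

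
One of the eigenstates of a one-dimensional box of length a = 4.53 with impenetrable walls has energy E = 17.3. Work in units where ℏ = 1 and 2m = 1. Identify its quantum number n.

n = 6

From E_n = n²π²ℏ²/(2ma²) invert to n = √(2ma²E)/(πℏ).
n = (4.53/π) × √(2 × 0.5 × 17.3) = 5.998 → n = 6.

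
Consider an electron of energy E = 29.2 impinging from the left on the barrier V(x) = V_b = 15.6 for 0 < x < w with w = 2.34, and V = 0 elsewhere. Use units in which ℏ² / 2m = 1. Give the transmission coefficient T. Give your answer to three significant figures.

E > V_b: inside the barrier k₂ = √(2m(E − V_b))/ℏ = 3.688, k₂w = 8.629.
T = [1 + V_b² sin²(k₂w) / (4E(E − V_b))]⁻¹ = 1/1.078 = 0.928.

T = 0.928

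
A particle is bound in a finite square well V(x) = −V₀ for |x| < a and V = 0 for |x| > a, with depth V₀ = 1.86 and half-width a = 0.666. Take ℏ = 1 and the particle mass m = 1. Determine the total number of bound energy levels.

N = 1

Define the well-strength parameter z₀ = (a/ℏ)√(2mV₀) = 0.666 × √(2·1·1.86) = 1.285.
A new bound state (alternating even/odd) appears each time z₀ passes a multiple of π/2, so N = ⌊2z₀/π⌋ + 1 = ⌊0.8178⌋ + 1 = 1.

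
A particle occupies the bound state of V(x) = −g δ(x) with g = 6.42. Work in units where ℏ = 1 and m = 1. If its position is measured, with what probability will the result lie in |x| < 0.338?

The normalised bound state is ψ = √κ e^{−κ|x|} with κ = mg/ℏ² = 6.420.
P(|x| < d) = ∫_{−d}^{d} κ e^{−2κ|x|} dx = 1 − e^{−2κd} = 1 − e^{−4.340} = 0.9870.

P = 0.987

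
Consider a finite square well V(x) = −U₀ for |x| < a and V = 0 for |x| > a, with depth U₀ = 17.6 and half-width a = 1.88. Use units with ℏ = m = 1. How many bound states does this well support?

N = 8

The dimensionless depth is z₀ = a√(2mU₀)/ℏ = 1.88 × √(35.20) = 11.15.
A new bound state (alternating even/odd) appears each time z₀ passes a multiple of π/2, so N = ⌊2z₀/π⌋ + 1 = ⌊7.101⌋ + 1 = 8.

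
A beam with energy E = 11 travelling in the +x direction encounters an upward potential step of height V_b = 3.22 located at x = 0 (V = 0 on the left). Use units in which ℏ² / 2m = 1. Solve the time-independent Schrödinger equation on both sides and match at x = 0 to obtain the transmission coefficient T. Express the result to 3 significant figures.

On each side the TISE gives plane waves with k = √(2m(E − V))/ℏ: k₁ = √(2·½·11) = 3.317, k₂ = √(2·½·7.78) = 2.789.
Continuity of ψ and ψ′ at the step yields the reflection amplitude r = (k₁ − k₂)/(k₁ + k₂) = 0.08637; thus R = |r|² = 0.007460, T = 0.9925.

T = 0.993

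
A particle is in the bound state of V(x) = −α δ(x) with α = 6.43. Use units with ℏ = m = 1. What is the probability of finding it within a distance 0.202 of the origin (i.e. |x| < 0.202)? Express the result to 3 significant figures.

The normalised bound state is ψ = √κ e^{−κ|x|} with κ = mα/ℏ² = 6.430.
P(|x| < d) = ∫_{−d}^{d} κ e^{−2κ|x|} dx = 1 − e^{−2κd} = 1 − e^{−2.598} = 0.9256.

P = 0.926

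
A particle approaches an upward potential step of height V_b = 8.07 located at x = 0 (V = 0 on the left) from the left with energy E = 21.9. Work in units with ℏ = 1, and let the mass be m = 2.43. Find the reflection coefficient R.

On each side the TISE gives plane waves with k = √(2m(E − V))/ℏ: k₁ = √(2·2.43·21.9) = 10.32, k₂ = √(2·2.43·13.83) = 8.198.
Matching ψ and ψ′ at x = 0 gives r = (k₁ − k₂)/(k₁ + k₂), so R = r² = 0.01309 and T = 1 − R = 0.9869.

R = 0.0131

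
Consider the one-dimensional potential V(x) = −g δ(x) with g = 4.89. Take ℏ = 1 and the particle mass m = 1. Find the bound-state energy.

For x ≠ 0 the bound state is ψ ∝ e^{−κ|x|}; integrating the TISE across the delta gives the cusp condition 2κ = 2mg/ℏ², so κ = 4.890.
Then E = −ℏ²κ²/(2m) = −mg²/(2ℏ²) = -11.96.

E = -12.0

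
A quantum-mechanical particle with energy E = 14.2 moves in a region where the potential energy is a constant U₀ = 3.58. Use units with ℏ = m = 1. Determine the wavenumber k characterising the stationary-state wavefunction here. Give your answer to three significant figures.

k = 4.61

With E > U₀ the solution is oscillatory, ψ ∝ e^{±ikx} with k = √(2m(E − U₀))/ℏ.
k = √(2 × 1 × 10.62) = 4.609.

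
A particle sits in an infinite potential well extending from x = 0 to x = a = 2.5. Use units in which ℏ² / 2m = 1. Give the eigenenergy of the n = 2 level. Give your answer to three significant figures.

E = 6.32

The infinite-well eigenfunctions ψ_n = √(2/a) sin(nπx/a) vanish at both walls, giving E_n = n²π²ℏ²/(2ma²).
E_2 = 2² × π² / (2 × 0.5 × 2.5²) = 6.317.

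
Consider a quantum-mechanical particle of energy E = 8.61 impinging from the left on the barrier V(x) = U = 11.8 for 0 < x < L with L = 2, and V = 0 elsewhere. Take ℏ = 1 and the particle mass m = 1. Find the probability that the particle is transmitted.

E < U: inside the barrier ψ ∝ e^{±κx} with κ = √(2m(U − E))/ℏ = 2.526.
κL = 5.052, sinh(κL) = 78.14.
Matching ψ, ψ′ at both faces gives T = [1 + U² sinh²(κL) / (4E(U − E))]⁻¹ = 1/7740 = 0.000129.

T = 0.000129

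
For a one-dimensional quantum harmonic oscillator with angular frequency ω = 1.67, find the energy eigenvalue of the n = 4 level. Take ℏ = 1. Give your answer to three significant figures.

The oscillator eigenvalues are E_n = ℏω(n + ½), so E_4 = 1.67 × 4.5 = 7.515.

E = 7.52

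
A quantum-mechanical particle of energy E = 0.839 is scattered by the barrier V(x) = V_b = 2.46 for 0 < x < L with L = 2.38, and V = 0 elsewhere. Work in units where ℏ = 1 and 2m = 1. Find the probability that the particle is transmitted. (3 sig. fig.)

E < V_b: inside the barrier ψ ∝ e^{±κx} with κ = √(2m(V_b − E))/ℏ = 1.273.
κL = 3.030, sinh(κL) = 10.33.
Matching ψ, ψ′ at both faces gives T = [1 + V_b² sinh²(κL) / (4E(V_b − E))]⁻¹ = 1/119.6 = 0.00836.

T = 0.00836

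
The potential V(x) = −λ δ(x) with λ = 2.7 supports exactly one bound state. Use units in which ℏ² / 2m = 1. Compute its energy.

E = -1.82

The bound state is ψ(x) = √κ e^{−κ|x|}. The derivative jump ψ'(0⁺) − ψ'(0⁻) = −(2mλ/ℏ²)ψ(0) fixes κ = mλ/ℏ² = 1.350.
Then E = −ℏ²κ²/(2m) = −mλ²/(2ℏ²) = -1.823.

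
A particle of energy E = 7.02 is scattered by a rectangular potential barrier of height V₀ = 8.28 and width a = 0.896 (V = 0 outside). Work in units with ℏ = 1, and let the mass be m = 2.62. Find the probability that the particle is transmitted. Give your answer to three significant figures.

T = 0.0206

Since E < V₀ the interior solution is evanescent with decay constant κ = √(2m(V₀ − E))/ℏ = 2.570.
κa = 2.302, sinh(κa) = 4.948.
Matching ψ, ψ′ at both faces gives T = [1 + V₀² sinh²(κa) / (4E(V₀ − E))]⁻¹ = 1/48.45 = 0.0206.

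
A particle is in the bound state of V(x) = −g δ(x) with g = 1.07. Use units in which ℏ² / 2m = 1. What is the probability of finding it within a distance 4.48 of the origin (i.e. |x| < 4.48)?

The normalised bound state is ψ = √κ e^{−κ|x|} with κ = mg/ℏ² = 0.5350.
P(|x| < d) = ∫_{−d}^{d} κ e^{−2κ|x|} dx = 1 − e^{−2κd} = 1 − e^{−4.794} = 0.9917.

P = 0.992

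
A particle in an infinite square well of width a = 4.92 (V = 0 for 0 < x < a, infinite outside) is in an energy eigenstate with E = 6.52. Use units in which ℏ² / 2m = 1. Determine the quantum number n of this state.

From E_n = n²π²ℏ²/(2ma²) invert to n = √(2ma²E)/(πℏ).
n = (4.92/π) × √(2 × 0.5 × 6.52) = 3.999 → n = 4.

n = 4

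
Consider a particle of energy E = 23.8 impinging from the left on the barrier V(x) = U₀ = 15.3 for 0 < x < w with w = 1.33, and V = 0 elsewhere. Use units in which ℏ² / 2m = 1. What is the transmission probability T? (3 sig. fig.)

T = 0.885

E > U₀: inside the barrier k₂ = √(2m(E − U₀))/ℏ = 2.915, k₂w = 3.878.
T = [1 + U₀² sin²(k₂w) / (4E(E − U₀))]⁻¹ = 1/1.130 = 0.885.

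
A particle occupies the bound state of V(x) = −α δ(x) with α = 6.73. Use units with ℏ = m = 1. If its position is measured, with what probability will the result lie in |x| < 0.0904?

The normalised bound state is ψ = √κ e^{−κ|x|} with κ = mα/ℏ² = 6.730.
P(|x| < d) = ∫_{−d}^{d} κ e^{−2κ|x|} dx = 1 − e^{−2κd} = 1 − e^{−1.217} = 0.7038.

P = 0.704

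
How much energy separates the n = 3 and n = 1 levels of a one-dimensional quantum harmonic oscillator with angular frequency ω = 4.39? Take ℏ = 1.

E_n = ℏω(n + ½), so ΔE = (3 − 1) ℏω = 2 × 4.39 = 8.780.

ΔE = 8.78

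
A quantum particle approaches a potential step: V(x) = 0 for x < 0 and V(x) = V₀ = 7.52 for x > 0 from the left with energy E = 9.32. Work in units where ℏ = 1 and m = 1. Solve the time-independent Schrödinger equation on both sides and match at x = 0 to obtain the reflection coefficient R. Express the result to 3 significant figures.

On each side the TISE gives plane waves with k = √(2m(E − V))/ℏ: k₁ = √(2·1·9.32) = 4.317, k₂ = √(2·1·1.8) = 1.897.
Continuity of ψ and ψ′ at the step yields the reflection amplitude r = (k₁ − k₂)/(k₁ + k₂) = 0.3894; thus R = |r|² = 0.1516, T = 0.8484.

R = 0.152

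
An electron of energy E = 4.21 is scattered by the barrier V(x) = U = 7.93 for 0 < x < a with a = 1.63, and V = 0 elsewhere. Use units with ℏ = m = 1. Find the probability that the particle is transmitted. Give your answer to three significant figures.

T = 0.000548

E < U: inside the barrier ψ ∝ e^{±κx} with κ = √(2m(U − E))/ℏ = 2.728.
κa = 4.446, sinh(κa) = 42.64.
Matching ψ, ψ′ at both faces gives T = [1 + U² sinh²(κa) / (4E(U − E))]⁻¹ = 1/1826 = 0.000548.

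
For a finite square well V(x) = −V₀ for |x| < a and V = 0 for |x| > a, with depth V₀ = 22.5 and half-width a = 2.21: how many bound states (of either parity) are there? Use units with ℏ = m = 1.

N = 10

Define the well-strength parameter z₀ = (a/ℏ)√(2mV₀) = 2.21 × √(2·1·22.5) = 14.83.
The even/odd transcendental equations gain one root per π/2 in z₀, giving N = 1 + ⌊2z₀/π⌋ = 1 + ⌊9.438⌋ = 10.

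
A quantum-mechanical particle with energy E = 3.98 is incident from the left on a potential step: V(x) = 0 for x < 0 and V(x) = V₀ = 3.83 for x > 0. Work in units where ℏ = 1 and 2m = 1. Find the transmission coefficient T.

The wavenumbers are k₁ = √(2mE)/ℏ = 1.995 on the left and k₂ = √(2m(E − V₀))/ℏ = 0.3873 on the right.
Matching ψ and ψ′ at x = 0 gives r = (k₁ − k₂)/(k₁ + k₂), so R = r² = 0.4554 and T = 1 − R = 0.5446.

T = 0.545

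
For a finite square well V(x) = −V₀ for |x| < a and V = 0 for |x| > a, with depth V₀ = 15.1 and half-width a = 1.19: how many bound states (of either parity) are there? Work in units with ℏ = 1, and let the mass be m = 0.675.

The dimensionless depth is z₀ = a√(2mV₀)/ℏ = 1.19 × √(20.39) = 5.373.
The even/odd transcendental equations gain one root per π/2 in z₀, giving N = 1 + ⌊2z₀/π⌋ = 1 + ⌊3.420⌋ = 4.

N = 4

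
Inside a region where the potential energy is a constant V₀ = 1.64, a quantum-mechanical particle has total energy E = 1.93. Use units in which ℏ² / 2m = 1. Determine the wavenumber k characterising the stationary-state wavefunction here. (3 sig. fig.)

With E > V₀ the solution is oscillatory, ψ ∝ e^{±ikx} with k = √(2m(E − V₀))/ℏ.
k = √(2 × 0.5 × 0.29) = 0.5385.

k = 0.539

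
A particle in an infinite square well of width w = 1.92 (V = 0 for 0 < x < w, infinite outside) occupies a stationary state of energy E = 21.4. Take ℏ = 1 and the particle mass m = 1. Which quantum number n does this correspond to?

From E_n = n²π²ℏ²/(2mw²) invert to n = √(2mw²E)/(πℏ).
n = (1.92/π) × √(2 × 1 × 21.4) = 3.998 → n = 4.

n = 4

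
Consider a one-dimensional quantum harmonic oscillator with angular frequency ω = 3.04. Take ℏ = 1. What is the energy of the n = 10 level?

The oscillator eigenvalues are E_n = ℏω(n + ½), so E_10 = 3.04 × 10.5 = 31.92.

E = 31.9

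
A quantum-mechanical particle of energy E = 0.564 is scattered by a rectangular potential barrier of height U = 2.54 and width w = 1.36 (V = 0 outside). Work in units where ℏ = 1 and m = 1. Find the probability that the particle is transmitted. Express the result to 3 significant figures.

Since E < U the interior solution is evanescent with decay constant κ = √(2m(U − E))/ℏ = 1.988.
κw = 2.704, sinh(κw) = 7.433.
Matching ψ, ψ′ at both faces gives T = [1 + U² sinh²(κw) / (4E(U − E))]⁻¹ = 1/80.97 = 0.0124.

T = 0.0124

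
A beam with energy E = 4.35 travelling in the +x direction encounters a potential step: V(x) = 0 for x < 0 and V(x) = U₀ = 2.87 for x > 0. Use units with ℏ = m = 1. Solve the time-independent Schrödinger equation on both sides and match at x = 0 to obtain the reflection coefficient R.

R = 0.0693

On each side the TISE gives plane waves with k = √(2m(E − V))/ℏ: k₁ = √(2·1·4.35) = 2.950, k₂ = √(2·1·1.48) = 1.720.
Matching ψ and ψ′ at x = 0 gives r = (k₁ − k₂)/(k₁ + k₂), so R = r² = 0.06927 and T = 1 − R = 0.9307.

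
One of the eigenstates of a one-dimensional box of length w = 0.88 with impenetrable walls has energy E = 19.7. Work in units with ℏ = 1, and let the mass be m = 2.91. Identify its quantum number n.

For an infinite well E_n = n²π²ℏ²/(2mw²), so n = (w/πℏ)√(2mE).
n = (0.88/π) × √(2 × 2.91 × 19.7) = 2.999 → n = 3.

n = 3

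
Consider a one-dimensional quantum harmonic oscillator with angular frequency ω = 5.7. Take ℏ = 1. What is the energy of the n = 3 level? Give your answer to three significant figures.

Using E_n = (n + ½)ℏω: E_3 = 3.5 × 5.7 = 19.95.

E = 20.0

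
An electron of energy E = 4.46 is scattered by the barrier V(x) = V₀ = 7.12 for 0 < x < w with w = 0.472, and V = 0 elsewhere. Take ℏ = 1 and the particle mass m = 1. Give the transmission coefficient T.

Since E < V₀ the interior solution is evanescent with decay constant κ = √(2m(V₀ − E))/ℏ = 2.307.
κw = 1.089, sinh(κw) = 1.317.
The exact tunnelling result is T⁻¹ = 1 + V₀² sinh²(κw) / [4E(V₀ − E)] = 2.852, so T = 0.351.

T = 0.351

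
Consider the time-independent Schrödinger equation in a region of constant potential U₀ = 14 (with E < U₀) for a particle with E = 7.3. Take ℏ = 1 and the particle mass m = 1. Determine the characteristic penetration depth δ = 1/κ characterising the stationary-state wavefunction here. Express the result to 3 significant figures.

Since E < U₀ the TISE in this region is ψ'' = κ²ψ with κ = √(2m(U₀ − E))/ℏ.
κ = √(2 × 1 × 6.7) = 3.661. The penetration depth is δ = 1/κ = 0.273.

δ = 0.273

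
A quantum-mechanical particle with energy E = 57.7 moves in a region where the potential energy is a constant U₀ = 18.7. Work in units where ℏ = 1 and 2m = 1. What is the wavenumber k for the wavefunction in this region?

With E > U₀ the solution is oscillatory, ψ ∝ e^{±ikx} with k = √(2m(E − U₀))/ℏ.
k = √(2 × 0.5 × 39) = 6.245.

k = 6.24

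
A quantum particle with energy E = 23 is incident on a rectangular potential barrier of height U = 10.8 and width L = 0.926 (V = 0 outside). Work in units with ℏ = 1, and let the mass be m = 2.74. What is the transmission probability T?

Above the barrier the interior wavenumber is k₂ = √(2m(E − U))/ℏ = 8.177, giving phase k₂L = 7.571.
Matching at both interfaces gives T⁻¹ = 1 + U² sin²(k₂L) / [4E(E − U)] = 1.096, hence T = 0.913.

T = 0.913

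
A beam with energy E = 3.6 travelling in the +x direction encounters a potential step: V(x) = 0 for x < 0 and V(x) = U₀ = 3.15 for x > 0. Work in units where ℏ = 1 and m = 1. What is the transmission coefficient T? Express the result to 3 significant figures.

T = 0.772

On each side the TISE gives plane waves with k = √(2m(E − V))/ℏ: k₁ = √(2·1·3.6) = 2.683, k₂ = √(2·1·0.45) = 0.9487.
Matching ψ and ψ′ at x = 0 gives r = (k₁ − k₂)/(k₁ + k₂), so R = r² = 0.2281 and T = 1 − R = 0.7719.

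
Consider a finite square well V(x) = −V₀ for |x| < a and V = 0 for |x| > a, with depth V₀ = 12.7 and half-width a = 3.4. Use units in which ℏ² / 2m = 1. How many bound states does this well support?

Define the well-strength parameter z₀ = (a/ℏ)√(2mV₀) = 3.4 × √(2·0.5·12.7) = 12.12.
A new bound state (alternating even/odd) appears each time z₀ passes a multiple of π/2, so N = ⌊2z₀/π⌋ + 1 = ⌊7.714⌋ + 1 = 8.

N = 8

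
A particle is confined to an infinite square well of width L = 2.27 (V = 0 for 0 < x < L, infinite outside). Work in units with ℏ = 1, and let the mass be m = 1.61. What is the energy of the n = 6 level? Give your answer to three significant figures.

E = 21.4

Requiring ψ(0) = ψ(L) = 0 quantises k = nπ/L, hence E_n = ℏ²k²/2m = n²π²ℏ²/(2mL²).
E_6 = 6² × π² / (2 × 1.61 × 2.27²) = 21.41.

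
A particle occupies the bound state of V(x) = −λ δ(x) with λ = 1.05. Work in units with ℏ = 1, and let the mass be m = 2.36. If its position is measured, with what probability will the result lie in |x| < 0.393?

P = 0.857

The normalised bound state is ψ = √κ e^{−κ|x|} with κ = mλ/ℏ² = 2.478.
P(|x| < d) = ∫_{−d}^{d} κ e^{−2κ|x|} dx = 1 − e^{−2κd} = 1 − e^{−1.948} = 0.8574.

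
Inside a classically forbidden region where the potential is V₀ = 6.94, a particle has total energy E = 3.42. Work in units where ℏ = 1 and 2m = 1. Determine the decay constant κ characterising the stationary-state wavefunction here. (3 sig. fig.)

Since E < V₀ the TISE in this region is ψ'' = κ²ψ with κ = √(2m(V₀ − E))/ℏ.
κ = √(2 × 0.5 × 3.52) = 1.876.

κ = 1.88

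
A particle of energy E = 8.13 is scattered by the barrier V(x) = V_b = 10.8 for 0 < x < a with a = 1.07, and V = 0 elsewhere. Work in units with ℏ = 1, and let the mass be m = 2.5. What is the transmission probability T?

T = 0.00120

E < V_b: inside the barrier ψ ∝ e^{±κx} with κ = √(2m(V_b − E))/ℏ = 3.654.
κa = 3.910, sinh(κa) = 24.93.
Matching ψ, ψ′ at both faces gives T = [1 + V_b² sinh²(κa) / (4E(V_b − E))]⁻¹ = 1/835.7 = 0.00120.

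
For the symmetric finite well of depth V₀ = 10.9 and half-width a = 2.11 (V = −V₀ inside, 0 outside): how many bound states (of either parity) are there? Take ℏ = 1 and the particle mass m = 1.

The dimensionless depth is z₀ = a√(2mV₀)/ℏ = 2.11 × √(21.80) = 9.852.
The even/odd transcendental equations gain one root per π/2 in z₀, giving N = 1 + ⌊2z₀/π⌋ = 1 + ⌊6.272⌋ = 7.

N = 7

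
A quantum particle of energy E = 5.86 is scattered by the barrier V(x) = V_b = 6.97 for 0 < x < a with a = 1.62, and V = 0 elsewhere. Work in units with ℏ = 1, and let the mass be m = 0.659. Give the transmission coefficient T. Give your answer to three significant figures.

E < V_b: inside the barrier ψ ∝ e^{±κx} with κ = √(2m(V_b − E))/ℏ = 1.210.
κa = 1.959, sinh(κa) = 3.477.
The exact tunnelling result is T⁻¹ = 1 + V_b² sinh²(κa) / [4E(V_b − E)] = 23.58, so T = 0.0424.

T = 0.0424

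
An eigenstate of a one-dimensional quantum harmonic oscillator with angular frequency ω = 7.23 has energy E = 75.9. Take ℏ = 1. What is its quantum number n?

n = 10

E_n = ℏω(n + ½) ⇒ n = E/(ℏω) − ½ = 75.9/7.23 − 0.5 = 9.998 → n = 10.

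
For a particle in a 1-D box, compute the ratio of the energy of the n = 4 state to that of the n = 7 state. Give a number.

0.326531

Since E_n ∝ n², the ratio is (4/7)² = 0.326531.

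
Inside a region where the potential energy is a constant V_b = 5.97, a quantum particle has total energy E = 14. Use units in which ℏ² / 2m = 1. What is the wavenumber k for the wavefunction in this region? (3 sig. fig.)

With E > V_b the solution is oscillatory, ψ ∝ e^{±ikx} with k = √(2m(E − V_b))/ℏ.
k = √(2 × 0.5 × 8.03) = 2.834.

k = 2.83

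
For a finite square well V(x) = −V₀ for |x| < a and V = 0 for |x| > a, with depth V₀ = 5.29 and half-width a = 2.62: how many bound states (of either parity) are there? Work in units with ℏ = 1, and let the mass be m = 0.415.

N = 4

The dimensionless depth is z₀ = a√(2mV₀)/ℏ = 2.62 × √(4.391) = 5.490.
The even/odd transcendental equations gain one root per π/2 in z₀, giving N = 1 + ⌊2z₀/π⌋ = 1 + ⌊3.495⌋ = 4.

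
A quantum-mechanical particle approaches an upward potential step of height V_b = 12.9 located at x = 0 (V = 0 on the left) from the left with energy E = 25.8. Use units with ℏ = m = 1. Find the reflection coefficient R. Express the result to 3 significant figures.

R = 0.0294

The wavenumbers are k₁ = √(2mE)/ℏ = 7.183 on the left and k₂ = √(2m(E − V_b))/ℏ = 5.079 on the right.
Continuity of ψ and ψ′ at the step yields the reflection amplitude r = (k₁ − k₂)/(k₁ + k₂) = 0.1716; thus R = |r|² = 0.02944, T = 0.9706.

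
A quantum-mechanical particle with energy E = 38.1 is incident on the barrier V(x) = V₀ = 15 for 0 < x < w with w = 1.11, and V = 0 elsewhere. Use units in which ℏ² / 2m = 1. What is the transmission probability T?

T = 0.960

E > V₀: inside the barrier k₂ = √(2m(E − V₀))/ℏ = 4.806, k₂w = 5.335.
T = [1 + V₀² sin²(k₂w) / (4E(E − V₀))]⁻¹ = 1/1.042 = 0.960.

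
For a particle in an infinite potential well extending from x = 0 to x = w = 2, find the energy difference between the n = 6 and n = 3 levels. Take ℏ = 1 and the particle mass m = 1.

ΔE = 33.3

E_n = n²π²ℏ²/(2mw²), so ΔE = (6² − 3²) π²ℏ²/(2mw²).
ΔE = 27 × π² / (2 × 1 × 2²) = 33.31.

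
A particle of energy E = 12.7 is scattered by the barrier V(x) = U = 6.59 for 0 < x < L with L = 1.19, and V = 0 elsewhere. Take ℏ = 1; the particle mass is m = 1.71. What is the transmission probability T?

Above the barrier the interior wavenumber is k₂ = √(2m(E − U))/ℏ = 4.571, giving phase k₂L = 5.440.
Matching at both interfaces gives T⁻¹ = 1 + U² sin²(k₂L) / [4E(E − U)] = 1.078, hence T = 0.928.

T = 0.928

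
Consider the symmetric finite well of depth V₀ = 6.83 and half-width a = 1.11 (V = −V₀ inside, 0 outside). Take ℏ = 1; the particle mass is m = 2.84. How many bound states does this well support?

The dimensionless depth is z₀ = a√(2mV₀)/ℏ = 1.11 × √(38.79) = 6.914.
A new bound state (alternating even/odd) appears each time z₀ passes a multiple of π/2, so N = ⌊2z₀/π⌋ + 1 = ⌊4.401⌋ + 1 = 5.

N = 5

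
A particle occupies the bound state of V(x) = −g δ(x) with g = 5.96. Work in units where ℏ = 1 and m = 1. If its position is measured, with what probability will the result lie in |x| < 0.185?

P = 0.890

The normalised bound state is ψ = √κ e^{−κ|x|} with κ = mg/ℏ² = 5.960.
P(|x| < d) = ∫_{−d}^{d} κ e^{−2κ|x|} dx = 1 − e^{−2κd} = 1 − e^{−2.205} = 0.8898.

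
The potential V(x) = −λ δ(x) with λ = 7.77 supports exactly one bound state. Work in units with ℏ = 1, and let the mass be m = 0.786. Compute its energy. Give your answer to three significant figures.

E = -23.7

The bound state is ψ(x) = √κ e^{−κ|x|}. The derivative jump ψ'(0⁺) − ψ'(0⁻) = −(2mλ/ℏ²)ψ(0) fixes κ = mλ/ℏ² = 6.107.
Then E = −ℏ²κ²/(2m) = −mλ²/(2ℏ²) = -23.73.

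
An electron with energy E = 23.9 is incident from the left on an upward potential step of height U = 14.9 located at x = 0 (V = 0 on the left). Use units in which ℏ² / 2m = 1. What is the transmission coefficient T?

The wavenumbers are k₁ = √(2mE)/ℏ = 4.889 on the left and k₂ = √(2m(E − U))/ℏ = 3.000 on the right.
Matching ψ and ψ′ at x = 0 gives r = (k₁ − k₂)/(k₁ + k₂), so R = r² = 0.05732 and T = 1 − R = 0.9427.

T = 0.943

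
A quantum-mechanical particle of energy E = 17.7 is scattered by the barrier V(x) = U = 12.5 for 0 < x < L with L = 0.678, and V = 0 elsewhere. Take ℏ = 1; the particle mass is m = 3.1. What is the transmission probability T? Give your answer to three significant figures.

Above the barrier the interior wavenumber is k₂ = √(2m(E − U))/ℏ = 5.678, giving phase k₂L = 3.850.
T = [1 + U² sin²(k₂L) / (4E(E − U))]⁻¹ = 1/1.180 = 0.848.

T = 0.848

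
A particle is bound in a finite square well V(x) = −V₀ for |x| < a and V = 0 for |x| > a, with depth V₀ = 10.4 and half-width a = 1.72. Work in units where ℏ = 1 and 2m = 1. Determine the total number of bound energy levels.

Define the well-strength parameter z₀ = (a/ℏ)√(2mV₀) = 1.72 × √(2·0.5·10.4) = 5.547.
A new bound state (alternating even/odd) appears each time z₀ passes a multiple of π/2, so N = ⌊2z₀/π⌋ + 1 = ⌊3.531⌋ + 1 = 4.

N = 4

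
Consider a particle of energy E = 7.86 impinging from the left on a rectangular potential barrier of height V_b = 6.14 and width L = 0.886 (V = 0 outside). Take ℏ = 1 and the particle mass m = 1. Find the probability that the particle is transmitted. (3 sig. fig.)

Above the barrier the interior wavenumber is k₂ = √(2m(E − V_b))/ℏ = 1.855, giving phase k₂L = 1.643.
Matching at both interfaces gives T⁻¹ = 1 + V_b² sin²(k₂L) / [4E(E − V_b)] = 1.693, hence T = 0.590.

T = 0.590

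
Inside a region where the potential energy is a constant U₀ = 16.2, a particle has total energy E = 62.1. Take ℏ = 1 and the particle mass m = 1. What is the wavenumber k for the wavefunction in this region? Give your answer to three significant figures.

k = 9.58

With E > U₀ the solution is oscillatory, ψ ∝ e^{±ikx} with k = √(2m(E − U₀))/ℏ.
k = √(2 × 1 × 45.9) = 9.581.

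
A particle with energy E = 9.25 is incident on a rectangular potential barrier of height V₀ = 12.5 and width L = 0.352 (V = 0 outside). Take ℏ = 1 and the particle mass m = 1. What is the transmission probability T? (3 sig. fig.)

T = 0.424

E < V₀: inside the barrier ψ ∝ e^{±κx} with κ = √(2m(V₀ − E))/ℏ = 2.550.
κL = 0.8974, sinh(κL) = 1.023.
The exact tunnelling result is T⁻¹ = 1 + V₀² sinh²(κL) / [4E(V₀ − E)] = 2.359, so T = 0.424.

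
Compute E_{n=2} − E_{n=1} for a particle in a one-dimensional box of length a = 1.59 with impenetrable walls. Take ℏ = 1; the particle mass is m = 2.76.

ΔE = 2.12

E_n = n²π²ℏ²/(2ma²), so ΔE = (2² − 1²) π²ℏ²/(2ma²).
ΔE = 3 × π² / (2 × 2.76 × 1.59²) = 2.122.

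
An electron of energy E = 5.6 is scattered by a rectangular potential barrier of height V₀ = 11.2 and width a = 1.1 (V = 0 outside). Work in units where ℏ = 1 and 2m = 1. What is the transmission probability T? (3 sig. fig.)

E < V₀: inside the barrier ψ ∝ e^{±κx} with κ = √(2m(V₀ − E))/ℏ = 2.366.
κa = 2.603, sinh(κa) = 6.716.
The exact tunnelling result is T⁻¹ = 1 + V₀² sinh²(κa) / [4E(V₀ − E)] = 46.10, so T = 0.0217.

T = 0.0217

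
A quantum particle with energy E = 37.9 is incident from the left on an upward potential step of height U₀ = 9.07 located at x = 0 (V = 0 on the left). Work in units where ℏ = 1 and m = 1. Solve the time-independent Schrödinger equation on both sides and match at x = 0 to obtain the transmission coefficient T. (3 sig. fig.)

T = 0.995

The wavenumbers are k₁ = √(2mE)/ℏ = 8.706 on the left and k₂ = √(2m(E − U₀))/ℏ = 7.593 on the right.
Matching ψ and ψ′ at x = 0 gives r = (k₁ − k₂)/(k₁ + k₂), so R = r² = 0.004662 and T = 1 − R = 0.9953.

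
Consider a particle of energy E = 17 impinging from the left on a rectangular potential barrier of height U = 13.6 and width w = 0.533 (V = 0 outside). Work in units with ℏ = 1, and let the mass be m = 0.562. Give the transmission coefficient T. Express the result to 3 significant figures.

T = 0.626

Above the barrier the interior wavenumber is k₂ = √(2m(E − U))/ℏ = 1.955, giving phase k₂w = 1.042.
T = [1 + U² sin²(k₂w) / (4E(E − U))]⁻¹ = 1/1.596 = 0.626.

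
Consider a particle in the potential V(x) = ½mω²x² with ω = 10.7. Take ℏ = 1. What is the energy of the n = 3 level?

E = 37.5

Using E_n = (n + ½)ℏω: E_3 = 3.5 × 10.7 = 37.45.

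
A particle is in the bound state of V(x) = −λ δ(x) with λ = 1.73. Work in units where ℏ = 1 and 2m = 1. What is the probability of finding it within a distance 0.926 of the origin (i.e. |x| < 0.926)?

P = 0.799

The normalised bound state is ψ = √κ e^{−κ|x|} with κ = mλ/ℏ² = 0.8650.
P(|x| < d) = ∫_{−d}^{d} κ e^{−2κ|x|} dx = 1 − e^{−2κd} = 1 − e^{−1.602} = 0.7985.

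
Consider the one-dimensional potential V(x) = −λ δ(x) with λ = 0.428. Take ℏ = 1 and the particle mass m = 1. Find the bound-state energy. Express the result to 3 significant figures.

For x ≠ 0 the bound state is ψ ∝ e^{−κ|x|}; integrating the TISE across the delta gives the cusp condition 2κ = 2mλ/ℏ², so κ = 0.4280.
Then E = −ℏ²κ²/(2m) = −mλ²/(2ℏ²) = -0.09159.

E = -0.0916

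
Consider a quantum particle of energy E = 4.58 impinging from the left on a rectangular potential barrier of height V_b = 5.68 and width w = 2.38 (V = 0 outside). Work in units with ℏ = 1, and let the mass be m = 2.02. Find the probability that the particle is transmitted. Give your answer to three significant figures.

T = 0.000110

Since E < V_b the interior solution is evanescent with decay constant κ = √(2m(V_b − E))/ℏ = 2.108.
κw = 5.017, sinh(κw) = 75.49.
The exact tunnelling result is T⁻¹ = 1 + V_b² sinh²(κw) / [4E(V_b − E)] = 9125, so T = 0.000110.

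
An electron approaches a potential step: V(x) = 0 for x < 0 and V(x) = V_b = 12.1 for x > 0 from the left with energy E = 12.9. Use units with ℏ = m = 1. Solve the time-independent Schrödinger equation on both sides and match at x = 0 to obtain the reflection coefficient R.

On each side the TISE gives plane waves with k = √(2m(E − V))/ℏ: k₁ = √(2·1·12.9) = 5.079, k₂ = √(2·1·0.8) = 1.265.
Matching ψ and ψ′ at x = 0 gives r = (k₁ − k₂)/(k₁ + k₂), so R = r² = 0.3615 and T = 1 − R = 0.6385.

R = 0.361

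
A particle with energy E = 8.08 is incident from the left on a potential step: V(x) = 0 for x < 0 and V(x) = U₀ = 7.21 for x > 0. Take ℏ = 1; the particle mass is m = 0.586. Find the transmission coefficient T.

The wavenumbers are k₁ = √(2mE)/ℏ = 3.077 on the left and k₂ = √(2m(E − U₀))/ℏ = 1.010 on the right.
Matching ψ and ψ′ at x = 0 gives r = (k₁ − k₂)/(k₁ + k₂), so R = r² = 0.2559 and T = 1 − R = 0.7441.

T = 0.744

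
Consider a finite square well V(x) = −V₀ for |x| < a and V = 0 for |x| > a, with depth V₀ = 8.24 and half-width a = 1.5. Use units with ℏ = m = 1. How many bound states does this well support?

N = 4

The dimensionless depth is z₀ = a√(2mV₀)/ℏ = 1.5 × √(16.48) = 6.089.
A new bound state (alternating even/odd) appears each time z₀ passes a multiple of π/2, so N = ⌊2z₀/π⌋ + 1 = ⌊3.877⌋ + 1 = 4.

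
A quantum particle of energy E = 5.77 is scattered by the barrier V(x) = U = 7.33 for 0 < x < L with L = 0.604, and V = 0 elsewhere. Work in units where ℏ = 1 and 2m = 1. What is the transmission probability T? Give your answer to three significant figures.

E < U: inside the barrier ψ ∝ e^{±κx} with κ = √(2m(U − E))/ℏ = 1.249.
κL = 0.7544, sinh(κL) = 0.8280.
The exact tunnelling result is T⁻¹ = 1 + U² sinh²(κL) / [4E(U − E)] = 2.023, so T = 0.494.

T = 0.494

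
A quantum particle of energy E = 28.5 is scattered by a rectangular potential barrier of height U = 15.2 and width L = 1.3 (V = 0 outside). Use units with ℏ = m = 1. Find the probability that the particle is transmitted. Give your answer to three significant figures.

T = 0.975

Above the barrier the interior wavenumber is k₂ = √(2m(E − U))/ℏ = 5.158, giving phase k₂L = 6.705.
T = [1 + U² sin²(k₂L) / (4E(E − U))]⁻¹ = 1/1.026 = 0.975.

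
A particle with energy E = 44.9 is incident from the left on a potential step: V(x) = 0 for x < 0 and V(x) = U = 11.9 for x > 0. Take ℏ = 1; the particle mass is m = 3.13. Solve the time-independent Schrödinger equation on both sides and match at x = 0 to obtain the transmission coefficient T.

T = 0.994

The wavenumbers are k₁ = √(2mE)/ℏ = 16.77 on the left and k₂ = √(2m(E − U))/ℏ = 14.37 on the right.
Continuity of ψ and ψ′ at the step yields the reflection amplitude r = (k₁ − k₂)/(k₁ + k₂) = 0.07683; thus R = |r|² = 0.005903, T = 0.9941.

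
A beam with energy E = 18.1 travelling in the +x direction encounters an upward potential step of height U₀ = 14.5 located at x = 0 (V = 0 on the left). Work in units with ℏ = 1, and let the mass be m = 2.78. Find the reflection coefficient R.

The wavenumbers are k₁ = √(2mE)/ℏ = 10.03 on the left and k₂ = √(2m(E − U₀))/ℏ = 4.474 on the right.
Matching ψ and ψ′ at x = 0 gives r = (k₁ − k₂)/(k₁ + k₂), so R = r² = 0.1468 and T = 1 − R = 0.8532.

R = 0.147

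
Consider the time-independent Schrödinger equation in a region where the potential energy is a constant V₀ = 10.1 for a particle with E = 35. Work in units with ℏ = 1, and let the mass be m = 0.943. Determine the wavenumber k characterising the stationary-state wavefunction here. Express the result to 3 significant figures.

k = 6.85

With E > V₀ the solution is oscillatory, ψ ∝ e^{±ikx} with k = √(2m(E − V₀))/ℏ.
k = √(2 × 0.943 × 24.9) = 6.853.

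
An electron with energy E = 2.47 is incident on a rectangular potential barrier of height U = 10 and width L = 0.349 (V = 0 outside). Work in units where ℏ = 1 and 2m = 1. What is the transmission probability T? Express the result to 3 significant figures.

T = 0.376

E < U: inside the barrier ψ ∝ e^{±κx} with κ = √(2m(U − E))/ℏ = 2.744.
κL = 0.9577, sinh(κL) = 1.111.
The exact tunnelling result is T⁻¹ = 1 + U² sinh²(κL) / [4E(U − E)] = 2.659, so T = 0.376.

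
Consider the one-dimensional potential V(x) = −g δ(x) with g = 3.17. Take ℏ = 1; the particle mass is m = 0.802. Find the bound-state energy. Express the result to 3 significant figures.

E = -4.03

For x ≠ 0 the bound state is ψ ∝ e^{−κ|x|}; integrating the TISE across the delta gives the cusp condition 2κ = 2mg/ℏ², so κ = 2.542.
Then E = −ℏ²κ²/(2m) = −mg²/(2ℏ²) = -4.030.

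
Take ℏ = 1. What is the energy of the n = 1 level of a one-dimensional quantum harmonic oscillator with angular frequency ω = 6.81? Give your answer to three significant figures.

E = 10.2

Using E_n = (n + ½)ℏω: E_1 = 1.5 × 6.81 = 10.22.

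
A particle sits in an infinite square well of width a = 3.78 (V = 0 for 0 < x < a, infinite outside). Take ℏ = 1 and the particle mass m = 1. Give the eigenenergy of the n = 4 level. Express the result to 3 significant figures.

E = 5.53

Requiring ψ(0) = ψ(a) = 0 quantises k = nπ/a, hence E_n = ℏ²k²/2m = n²π²ℏ²/(2ma²).
E_4 = 4² × π² / (2 × 1 × 3.78²) = 5.526.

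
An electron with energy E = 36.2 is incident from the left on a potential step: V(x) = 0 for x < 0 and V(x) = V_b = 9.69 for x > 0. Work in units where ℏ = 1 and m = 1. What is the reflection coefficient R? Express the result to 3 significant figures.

R = 0.00604

The wavenumbers are k₁ = √(2mE)/ℏ = 8.509 on the left and k₂ = √(2m(E − V_b))/ℏ = 7.281 on the right.
Continuity of ψ and ψ′ at the step yields the reflection amplitude r = (k₁ − k₂)/(k₁ + k₂) = 0.07773; thus R = |r|² = 0.006042, T = 0.9940.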